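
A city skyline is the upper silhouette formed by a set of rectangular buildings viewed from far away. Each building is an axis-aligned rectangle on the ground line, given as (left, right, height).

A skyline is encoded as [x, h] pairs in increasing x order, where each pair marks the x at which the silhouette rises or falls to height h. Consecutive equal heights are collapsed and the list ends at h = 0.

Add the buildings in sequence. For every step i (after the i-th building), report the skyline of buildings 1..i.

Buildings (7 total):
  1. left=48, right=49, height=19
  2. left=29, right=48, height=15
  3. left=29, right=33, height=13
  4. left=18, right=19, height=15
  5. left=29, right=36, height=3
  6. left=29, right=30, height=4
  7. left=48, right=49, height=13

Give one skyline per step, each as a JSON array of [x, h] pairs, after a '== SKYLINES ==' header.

== SKYLINES ==
[[48,19],[49,0]]
[[29,15],[48,19],[49,0]]
[[29,15],[48,19],[49,0]]
[[18,15],[19,0],[29,15],[48,19],[49,0]]
[[18,15],[19,0],[29,15],[48,19],[49,0]]
[[18,15],[19,0],[29,15],[48,19],[49,0]]
[[18,15],[19,0],[29,15],[48,19],[49,0]]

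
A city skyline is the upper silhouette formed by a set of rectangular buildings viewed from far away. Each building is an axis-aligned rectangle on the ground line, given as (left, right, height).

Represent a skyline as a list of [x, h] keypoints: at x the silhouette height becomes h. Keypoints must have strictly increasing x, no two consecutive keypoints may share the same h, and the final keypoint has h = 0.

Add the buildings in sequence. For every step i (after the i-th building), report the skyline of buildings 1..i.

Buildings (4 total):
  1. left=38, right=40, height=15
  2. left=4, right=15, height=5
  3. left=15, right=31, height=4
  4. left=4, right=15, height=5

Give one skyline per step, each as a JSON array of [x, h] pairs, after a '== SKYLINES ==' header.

== SKYLINES ==
[[38,15],[40,0]]
[[4,5],[15,0],[38,15],[40,0]]
[[4,5],[15,4],[31,0],[38,15],[40,0]]
[[4,5],[15,4],[31,0],[38,15],[40,0]]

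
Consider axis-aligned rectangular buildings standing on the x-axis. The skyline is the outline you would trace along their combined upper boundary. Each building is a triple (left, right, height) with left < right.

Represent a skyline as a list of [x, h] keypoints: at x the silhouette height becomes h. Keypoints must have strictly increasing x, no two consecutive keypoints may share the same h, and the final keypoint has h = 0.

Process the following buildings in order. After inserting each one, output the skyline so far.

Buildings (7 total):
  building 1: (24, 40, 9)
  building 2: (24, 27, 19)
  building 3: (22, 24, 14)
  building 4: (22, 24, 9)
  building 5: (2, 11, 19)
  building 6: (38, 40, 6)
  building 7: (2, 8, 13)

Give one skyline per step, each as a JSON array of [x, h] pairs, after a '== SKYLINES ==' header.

== SKYLINES ==
[[24,9],[40,0]]
[[24,19],[27,9],[40,0]]
[[22,14],[24,19],[27,9],[40,0]]
[[22,14],[24,19],[27,9],[40,0]]
[[2,19],[11,0],[22,14],[24,19],[27,9],[40,0]]
[[2,19],[11,0],[22,14],[24,19],[27,9],[40,0]]
[[2,19],[11,0],[22,14],[24,19],[27,9],[40,0]]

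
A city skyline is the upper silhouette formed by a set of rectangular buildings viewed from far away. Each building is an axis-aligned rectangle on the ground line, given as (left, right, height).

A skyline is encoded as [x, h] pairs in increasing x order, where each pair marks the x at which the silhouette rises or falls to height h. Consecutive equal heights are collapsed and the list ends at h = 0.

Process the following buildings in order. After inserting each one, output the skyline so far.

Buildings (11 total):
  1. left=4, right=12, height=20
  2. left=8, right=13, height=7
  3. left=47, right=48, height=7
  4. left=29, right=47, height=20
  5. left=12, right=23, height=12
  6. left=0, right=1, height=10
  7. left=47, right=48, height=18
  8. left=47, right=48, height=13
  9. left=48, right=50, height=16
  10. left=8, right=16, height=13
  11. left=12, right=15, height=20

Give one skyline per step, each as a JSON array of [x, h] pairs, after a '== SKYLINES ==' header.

== SKYLINES ==
[[4,20],[12,0]]
[[4,20],[12,7],[13,0]]
[[4,20],[12,7],[13,0],[47,7],[48,0]]
[[4,20],[12,7],[13,0],[29,20],[47,7],[48,0]]
[[4,20],[12,12],[23,0],[29,20],[47,7],[48,0]]
[[0,10],[1,0],[4,20],[12,12],[23,0],[29,20],[47,7],[48,0]]
[[0,10],[1,0],[4,20],[12,12],[23,0],[29,20],[47,18],[48,0]]
[[0,10],[1,0],[4,20],[12,12],[23,0],[29,20],[47,18],[48,0]]
[[0,10],[1,0],[4,20],[12,12],[23,0],[29,20],[47,18],[48,16],[50,0]]
[[0,10],[1,0],[4,20],[12,13],[16,12],[23,0],[29,20],[47,18],[48,16],[50,0]]
[[0,10],[1,0],[4,20],[15,13],[16,12],[23,0],[29,20],[47,18],[48,16],[50,0]]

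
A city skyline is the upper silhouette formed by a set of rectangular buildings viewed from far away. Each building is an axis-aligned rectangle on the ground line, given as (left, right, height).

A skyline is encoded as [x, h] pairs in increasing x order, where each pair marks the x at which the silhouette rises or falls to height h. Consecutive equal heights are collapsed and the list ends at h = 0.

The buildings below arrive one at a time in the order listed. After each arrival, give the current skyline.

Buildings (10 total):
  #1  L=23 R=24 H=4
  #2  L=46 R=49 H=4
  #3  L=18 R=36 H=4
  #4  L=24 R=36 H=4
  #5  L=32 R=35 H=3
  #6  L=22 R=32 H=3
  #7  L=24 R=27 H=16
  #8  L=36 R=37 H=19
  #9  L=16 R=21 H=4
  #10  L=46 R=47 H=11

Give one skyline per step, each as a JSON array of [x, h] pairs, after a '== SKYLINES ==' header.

== SKYLINES ==
[[23,4],[24,0]]
[[23,4],[24,0],[46,4],[49,0]]
[[18,4],[36,0],[46,4],[49,0]]
[[18,4],[36,0],[46,4],[49,0]]
[[18,4],[36,0],[46,4],[49,0]]
[[18,4],[36,0],[46,4],[49,0]]
[[18,4],[24,16],[27,4],[36,0],[46,4],[49,0]]
[[18,4],[24,16],[27,4],[36,19],[37,0],[46,4],[49,0]]
[[16,4],[24,16],[27,4],[36,19],[37,0],[46,4],[49,0]]
[[16,4],[24,16],[27,4],[36,19],[37,0],[46,11],[47,4],[49,0]]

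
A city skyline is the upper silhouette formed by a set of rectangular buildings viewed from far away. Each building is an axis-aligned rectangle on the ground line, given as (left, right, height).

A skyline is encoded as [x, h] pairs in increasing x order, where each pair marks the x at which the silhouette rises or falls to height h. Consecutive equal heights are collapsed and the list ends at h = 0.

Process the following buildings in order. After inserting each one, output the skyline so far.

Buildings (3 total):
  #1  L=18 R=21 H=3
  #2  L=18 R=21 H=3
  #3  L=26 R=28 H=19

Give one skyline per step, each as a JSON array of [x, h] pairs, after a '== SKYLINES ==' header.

== SKYLINES ==
[[18,3],[21,0]]
[[18,3],[21,0]]
[[18,3],[21,0],[26,19],[28,0]]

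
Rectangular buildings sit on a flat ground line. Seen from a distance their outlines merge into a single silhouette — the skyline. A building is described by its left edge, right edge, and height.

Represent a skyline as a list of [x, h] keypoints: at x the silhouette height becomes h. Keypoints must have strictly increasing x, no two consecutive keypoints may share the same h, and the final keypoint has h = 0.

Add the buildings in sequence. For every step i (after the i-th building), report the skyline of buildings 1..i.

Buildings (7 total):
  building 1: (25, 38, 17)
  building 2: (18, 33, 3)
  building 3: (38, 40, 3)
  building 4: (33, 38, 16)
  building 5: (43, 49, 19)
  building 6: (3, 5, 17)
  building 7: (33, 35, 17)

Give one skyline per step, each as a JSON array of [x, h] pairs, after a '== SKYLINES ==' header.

== SKYLINES ==
[[25,17],[38,0]]
[[18,3],[25,17],[38,0]]
[[18,3],[25,17],[38,3],[40,0]]
[[18,3],[25,17],[38,3],[40,0]]
[[18,3],[25,17],[38,3],[40,0],[43,19],[49,0]]
[[3,17],[5,0],[18,3],[25,17],[38,3],[40,0],[43,19],[49,0]]
[[3,17],[5,0],[18,3],[25,17],[38,3],[40,0],[43,19],[49,0]]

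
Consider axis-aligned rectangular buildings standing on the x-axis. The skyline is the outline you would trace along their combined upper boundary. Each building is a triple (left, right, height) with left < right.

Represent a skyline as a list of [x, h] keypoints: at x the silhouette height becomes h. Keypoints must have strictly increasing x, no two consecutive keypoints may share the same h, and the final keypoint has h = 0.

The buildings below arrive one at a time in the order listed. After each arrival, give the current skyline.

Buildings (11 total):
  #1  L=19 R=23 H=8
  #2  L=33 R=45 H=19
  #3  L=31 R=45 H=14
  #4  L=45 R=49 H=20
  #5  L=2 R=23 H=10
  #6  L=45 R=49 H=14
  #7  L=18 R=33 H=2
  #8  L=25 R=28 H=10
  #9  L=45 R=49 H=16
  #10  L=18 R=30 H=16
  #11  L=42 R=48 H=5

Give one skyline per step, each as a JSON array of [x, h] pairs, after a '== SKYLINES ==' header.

== SKYLINES ==
[[19,8],[23,0]]
[[19,8],[23,0],[33,19],[45,0]]
[[19,8],[23,0],[31,14],[33,19],[45,0]]
[[19,8],[23,0],[31,14],[33,19],[45,20],[49,0]]
[[2,10],[23,0],[31,14],[33,19],[45,20],[49,0]]
[[2,10],[23,0],[31,14],[33,19],[45,20],[49,0]]
[[2,10],[23,2],[31,14],[33,19],[45,20],[49,0]]
[[2,10],[23,2],[25,10],[28,2],[31,14],[33,19],[45,20],[49,0]]
[[2,10],[23,2],[25,10],[28,2],[31,14],[33,19],[45,20],[49,0]]
[[2,10],[18,16],[30,2],[31,14],[33,19],[45,20],[49,0]]
[[2,10],[18,16],[30,2],[31,14],[33,19],[45,20],[49,0]]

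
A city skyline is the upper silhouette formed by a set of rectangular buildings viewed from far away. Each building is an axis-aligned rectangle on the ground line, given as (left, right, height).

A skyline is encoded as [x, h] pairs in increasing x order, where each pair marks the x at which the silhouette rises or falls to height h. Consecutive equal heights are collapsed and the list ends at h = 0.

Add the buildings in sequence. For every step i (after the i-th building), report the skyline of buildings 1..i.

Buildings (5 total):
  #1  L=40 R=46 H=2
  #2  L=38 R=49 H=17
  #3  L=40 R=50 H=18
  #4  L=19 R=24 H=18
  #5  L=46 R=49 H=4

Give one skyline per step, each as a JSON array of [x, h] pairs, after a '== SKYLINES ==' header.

== SKYLINES ==
[[40,2],[46,0]]
[[38,17],[49,0]]
[[38,17],[40,18],[50,0]]
[[19,18],[24,0],[38,17],[40,18],[50,0]]
[[19,18],[24,0],[38,17],[40,18],[50,0]]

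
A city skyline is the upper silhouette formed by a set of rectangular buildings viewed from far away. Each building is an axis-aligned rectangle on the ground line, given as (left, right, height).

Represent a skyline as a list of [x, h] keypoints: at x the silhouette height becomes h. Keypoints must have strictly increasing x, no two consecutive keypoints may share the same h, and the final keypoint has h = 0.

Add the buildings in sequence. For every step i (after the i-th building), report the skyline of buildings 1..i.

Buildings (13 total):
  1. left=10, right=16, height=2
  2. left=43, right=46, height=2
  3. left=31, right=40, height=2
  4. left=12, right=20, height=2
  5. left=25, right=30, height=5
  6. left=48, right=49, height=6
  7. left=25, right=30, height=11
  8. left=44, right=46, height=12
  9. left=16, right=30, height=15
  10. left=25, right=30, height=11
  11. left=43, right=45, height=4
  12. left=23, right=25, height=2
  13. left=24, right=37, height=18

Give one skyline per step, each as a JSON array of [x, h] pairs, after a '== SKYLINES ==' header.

== SKYLINES ==
[[10,2],[16,0]]
[[10,2],[16,0],[43,2],[46,0]]
[[10,2],[16,0],[31,2],[40,0],[43,2],[46,0]]
[[10,2],[20,0],[31,2],[40,0],[43,2],[46,0]]
[[10,2],[20,0],[25,5],[30,0],[31,2],[40,0],[43,2],[46,0]]
[[10,2],[20,0],[25,5],[30,0],[31,2],[40,0],[43,2],[46,0],[48,6],[49,0]]
[[10,2],[20,0],[25,11],[30,0],[31,2],[40,0],[43,2],[46,0],[48,6],[49,0]]
[[10,2],[20,0],[25,11],[30,0],[31,2],[40,0],[43,2],[44,12],[46,0],[48,6],[49,0]]
[[10,2],[16,15],[30,0],[31,2],[40,0],[43,2],[44,12],[46,0],[48,6],[49,0]]
[[10,2],[16,15],[30,0],[31,2],[40,0],[43,2],[44,12],[46,0],[48,6],[49,0]]
[[10,2],[16,15],[30,0],[31,2],[40,0],[43,4],[44,12],[46,0],[48,6],[49,0]]
[[10,2],[16,15],[30,0],[31,2],[40,0],[43,4],[44,12],[46,0],[48,6],[49,0]]
[[10,2],[16,15],[24,18],[37,2],[40,0],[43,4],[44,12],[46,0],[48,6],[49,0]]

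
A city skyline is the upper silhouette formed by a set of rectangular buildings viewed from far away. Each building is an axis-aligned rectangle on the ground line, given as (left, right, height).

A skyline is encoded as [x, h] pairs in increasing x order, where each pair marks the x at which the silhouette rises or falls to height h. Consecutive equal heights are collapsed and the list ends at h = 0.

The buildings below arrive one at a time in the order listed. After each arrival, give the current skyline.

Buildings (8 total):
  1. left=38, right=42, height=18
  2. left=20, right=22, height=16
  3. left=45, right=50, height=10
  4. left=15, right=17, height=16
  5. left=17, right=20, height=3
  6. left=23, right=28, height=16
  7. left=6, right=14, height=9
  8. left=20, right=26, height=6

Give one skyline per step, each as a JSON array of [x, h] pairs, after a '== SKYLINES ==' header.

== SKYLINES ==
[[38,18],[42,0]]
[[20,16],[22,0],[38,18],[42,0]]
[[20,16],[22,0],[38,18],[42,0],[45,10],[50,0]]
[[15,16],[17,0],[20,16],[22,0],[38,18],[42,0],[45,10],[50,0]]
[[15,16],[17,3],[20,16],[22,0],[38,18],[42,0],[45,10],[50,0]]
[[15,16],[17,3],[20,16],[22,0],[23,16],[28,0],[38,18],[42,0],[45,10],[50,0]]
[[6,9],[14,0],[15,16],[17,3],[20,16],[22,0],[23,16],[28,0],[38,18],[42,0],[45,10],[50,0]]
[[6,9],[14,0],[15,16],[17,3],[20,16],[22,6],[23,16],[28,0],[38,18],[42,0],[45,10],[50,0]]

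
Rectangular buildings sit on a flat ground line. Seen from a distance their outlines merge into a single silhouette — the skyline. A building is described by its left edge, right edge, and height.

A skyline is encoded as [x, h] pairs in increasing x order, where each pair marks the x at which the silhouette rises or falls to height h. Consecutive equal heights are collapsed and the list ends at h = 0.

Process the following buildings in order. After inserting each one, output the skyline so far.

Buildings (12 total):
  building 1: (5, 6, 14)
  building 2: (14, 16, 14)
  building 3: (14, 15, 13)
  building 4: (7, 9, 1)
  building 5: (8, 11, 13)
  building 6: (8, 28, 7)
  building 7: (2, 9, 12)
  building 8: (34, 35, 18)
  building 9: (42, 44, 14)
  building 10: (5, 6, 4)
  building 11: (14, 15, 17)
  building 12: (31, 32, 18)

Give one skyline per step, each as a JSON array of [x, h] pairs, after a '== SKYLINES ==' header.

== SKYLINES ==
[[5,14],[6,0]]
[[5,14],[6,0],[14,14],[16,0]]
[[5,14],[6,0],[14,14],[16,0]]
[[5,14],[6,0],[7,1],[9,0],[14,14],[16,0]]
[[5,14],[6,0],[7,1],[8,13],[11,0],[14,14],[16,0]]
[[5,14],[6,0],[7,1],[8,13],[11,7],[14,14],[16,7],[28,0]]
[[2,12],[5,14],[6,12],[8,13],[11,7],[14,14],[16,7],[28,0]]
[[2,12],[5,14],[6,12],[8,13],[11,7],[14,14],[16,7],[28,0],[34,18],[35,0]]
[[2,12],[5,14],[6,12],[8,13],[11,7],[14,14],[16,7],[28,0],[34,18],[35,0],[42,14],[44,0]]
[[2,12],[5,14],[6,12],[8,13],[11,7],[14,14],[16,7],[28,0],[34,18],[35,0],[42,14],[44,0]]
[[2,12],[5,14],[6,12],[8,13],[11,7],[14,17],[15,14],[16,7],[28,0],[34,18],[35,0],[42,14],[44,0]]
[[2,12],[5,14],[6,12],[8,13],[11,7],[14,17],[15,14],[16,7],[28,0],[31,18],[32,0],[34,18],[35,0],[42,14],[44,0]]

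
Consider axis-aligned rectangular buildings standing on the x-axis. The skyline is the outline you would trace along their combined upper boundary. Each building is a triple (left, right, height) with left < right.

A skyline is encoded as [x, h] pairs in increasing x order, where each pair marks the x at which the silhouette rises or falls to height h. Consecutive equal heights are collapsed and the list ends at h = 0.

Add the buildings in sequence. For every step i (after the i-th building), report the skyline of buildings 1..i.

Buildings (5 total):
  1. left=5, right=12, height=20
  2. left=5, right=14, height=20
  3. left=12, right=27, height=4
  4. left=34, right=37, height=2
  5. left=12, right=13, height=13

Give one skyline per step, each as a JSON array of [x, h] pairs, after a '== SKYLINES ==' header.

== SKYLINES ==
[[5,20],[12,0]]
[[5,20],[14,0]]
[[5,20],[14,4],[27,0]]
[[5,20],[14,4],[27,0],[34,2],[37,0]]
[[5,20],[14,4],[27,0],[34,2],[37,0]]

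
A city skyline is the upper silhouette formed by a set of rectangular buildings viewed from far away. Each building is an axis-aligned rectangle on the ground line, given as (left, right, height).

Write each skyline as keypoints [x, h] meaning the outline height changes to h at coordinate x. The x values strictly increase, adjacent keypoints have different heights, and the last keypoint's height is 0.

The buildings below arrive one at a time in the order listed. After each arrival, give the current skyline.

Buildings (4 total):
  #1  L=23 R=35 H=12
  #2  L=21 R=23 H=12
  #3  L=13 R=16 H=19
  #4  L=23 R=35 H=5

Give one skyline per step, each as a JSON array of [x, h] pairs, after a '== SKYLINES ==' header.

== SKYLINES ==
[[23,12],[35,0]]
[[21,12],[35,0]]
[[13,19],[16,0],[21,12],[35,0]]
[[13,19],[16,0],[21,12],[35,0]]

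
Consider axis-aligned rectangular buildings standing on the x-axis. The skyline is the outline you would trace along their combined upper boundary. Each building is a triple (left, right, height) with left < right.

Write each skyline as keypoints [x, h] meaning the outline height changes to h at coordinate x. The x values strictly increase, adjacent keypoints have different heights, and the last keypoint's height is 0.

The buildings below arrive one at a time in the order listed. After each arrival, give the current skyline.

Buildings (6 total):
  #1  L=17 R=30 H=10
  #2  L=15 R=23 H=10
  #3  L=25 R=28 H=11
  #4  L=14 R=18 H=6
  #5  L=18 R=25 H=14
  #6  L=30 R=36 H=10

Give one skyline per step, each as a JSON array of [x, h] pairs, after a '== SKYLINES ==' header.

== SKYLINES ==
[[17,10],[30,0]]
[[15,10],[30,0]]
[[15,10],[25,11],[28,10],[30,0]]
[[14,6],[15,10],[25,11],[28,10],[30,0]]
[[14,6],[15,10],[18,14],[25,11],[28,10],[30,0]]
[[14,6],[15,10],[18,14],[25,11],[28,10],[36,0]]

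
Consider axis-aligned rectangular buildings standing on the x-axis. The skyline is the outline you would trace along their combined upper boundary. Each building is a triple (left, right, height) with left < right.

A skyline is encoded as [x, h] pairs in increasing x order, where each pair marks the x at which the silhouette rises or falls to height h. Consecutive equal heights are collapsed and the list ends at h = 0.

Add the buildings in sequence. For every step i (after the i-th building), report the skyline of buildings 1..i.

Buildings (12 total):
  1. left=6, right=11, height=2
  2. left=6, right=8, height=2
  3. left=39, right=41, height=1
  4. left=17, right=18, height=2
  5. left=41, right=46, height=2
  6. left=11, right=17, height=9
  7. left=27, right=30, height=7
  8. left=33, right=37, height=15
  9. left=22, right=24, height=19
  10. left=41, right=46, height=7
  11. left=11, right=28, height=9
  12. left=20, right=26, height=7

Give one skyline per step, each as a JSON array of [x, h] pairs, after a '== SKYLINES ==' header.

== SKYLINES ==
[[6,2],[11,0]]
[[6,2],[11,0]]
[[6,2],[11,0],[39,1],[41,0]]
[[6,2],[11,0],[17,2],[18,0],[39,1],[41,0]]
[[6,2],[11,0],[17,2],[18,0],[39,1],[41,2],[46,0]]
[[6,2],[11,9],[17,2],[18,0],[39,1],[41,2],[46,0]]
[[6,2],[11,9],[17,2],[18,0],[27,7],[30,0],[39,1],[41,2],[46,0]]
[[6,2],[11,9],[17,2],[18,0],[27,7],[30,0],[33,15],[37,0],[39,1],[41,2],[46,0]]
[[6,2],[11,9],[17,2],[18,0],[22,19],[24,0],[27,7],[30,0],[33,15],[37,0],[39,1],[41,2],[46,0]]
[[6,2],[11,9],[17,2],[18,0],[22,19],[24,0],[27,7],[30,0],[33,15],[37,0],[39,1],[41,7],[46,0]]
[[6,2],[11,9],[22,19],[24,9],[28,7],[30,0],[33,15],[37,0],[39,1],[41,7],[46,0]]
[[6,2],[11,9],[22,19],[24,9],[28,7],[30,0],[33,15],[37,0],[39,1],[41,7],[46,0]]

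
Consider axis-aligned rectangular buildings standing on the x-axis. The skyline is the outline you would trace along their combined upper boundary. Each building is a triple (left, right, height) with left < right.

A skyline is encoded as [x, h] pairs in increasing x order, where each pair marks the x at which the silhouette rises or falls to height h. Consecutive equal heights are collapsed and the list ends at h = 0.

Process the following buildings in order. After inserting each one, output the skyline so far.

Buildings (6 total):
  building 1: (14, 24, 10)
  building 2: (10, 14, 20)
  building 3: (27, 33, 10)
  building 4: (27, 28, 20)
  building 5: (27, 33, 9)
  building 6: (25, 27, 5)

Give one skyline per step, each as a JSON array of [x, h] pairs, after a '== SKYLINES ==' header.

== SKYLINES ==
[[14,10],[24,0]]
[[10,20],[14,10],[24,0]]
[[10,20],[14,10],[24,0],[27,10],[33,0]]
[[10,20],[14,10],[24,0],[27,20],[28,10],[33,0]]
[[10,20],[14,10],[24,0],[27,20],[28,10],[33,0]]
[[10,20],[14,10],[24,0],[25,5],[27,20],[28,10],[33,0]]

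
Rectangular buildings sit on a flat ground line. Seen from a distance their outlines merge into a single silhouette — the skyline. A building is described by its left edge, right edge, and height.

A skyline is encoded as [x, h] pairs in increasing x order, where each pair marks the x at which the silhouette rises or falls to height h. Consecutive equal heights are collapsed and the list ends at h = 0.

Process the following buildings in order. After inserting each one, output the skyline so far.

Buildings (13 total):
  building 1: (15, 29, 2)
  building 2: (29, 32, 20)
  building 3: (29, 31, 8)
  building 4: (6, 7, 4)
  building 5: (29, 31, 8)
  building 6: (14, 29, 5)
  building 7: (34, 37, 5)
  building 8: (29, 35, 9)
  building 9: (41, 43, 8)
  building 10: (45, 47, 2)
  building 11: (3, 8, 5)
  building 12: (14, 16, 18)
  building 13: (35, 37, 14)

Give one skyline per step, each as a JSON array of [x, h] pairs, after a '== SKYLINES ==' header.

== SKYLINES ==
[[15,2],[29,0]]
[[15,2],[29,20],[32,0]]
[[15,2],[29,20],[32,0]]
[[6,4],[7,0],[15,2],[29,20],[32,0]]
[[6,4],[7,0],[15,2],[29,20],[32,0]]
[[6,4],[7,0],[14,5],[29,20],[32,0]]
[[6,4],[7,0],[14,5],[29,20],[32,0],[34,5],[37,0]]
[[6,4],[7,0],[14,5],[29,20],[32,9],[35,5],[37,0]]
[[6,4],[7,0],[14,5],[29,20],[32,9],[35,5],[37,0],[41,8],[43,0]]
[[6,4],[7,0],[14,5],[29,20],[32,9],[35,5],[37,0],[41,8],[43,0],[45,2],[47,0]]
[[3,5],[8,0],[14,5],[29,20],[32,9],[35,5],[37,0],[41,8],[43,0],[45,2],[47,0]]
[[3,5],[8,0],[14,18],[16,5],[29,20],[32,9],[35,5],[37,0],[41,8],[43,0],[45,2],[47,0]]
[[3,5],[8,0],[14,18],[16,5],[29,20],[32,9],[35,14],[37,0],[41,8],[43,0],[45,2],[47,0]]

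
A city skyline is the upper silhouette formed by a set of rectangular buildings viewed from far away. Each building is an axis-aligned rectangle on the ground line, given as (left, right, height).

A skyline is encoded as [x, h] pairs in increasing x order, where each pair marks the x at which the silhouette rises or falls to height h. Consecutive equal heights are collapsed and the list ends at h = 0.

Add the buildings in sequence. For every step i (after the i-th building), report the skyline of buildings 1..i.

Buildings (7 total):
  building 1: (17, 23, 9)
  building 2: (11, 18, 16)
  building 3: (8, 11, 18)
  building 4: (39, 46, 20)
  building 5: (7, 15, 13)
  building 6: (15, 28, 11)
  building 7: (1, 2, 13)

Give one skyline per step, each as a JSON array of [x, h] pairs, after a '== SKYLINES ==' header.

== SKYLINES ==
[[17,9],[23,0]]
[[11,16],[18,9],[23,0]]
[[8,18],[11,16],[18,9],[23,0]]
[[8,18],[11,16],[18,9],[23,0],[39,20],[46,0]]
[[7,13],[8,18],[11,16],[18,9],[23,0],[39,20],[46,0]]
[[7,13],[8,18],[11,16],[18,11],[28,0],[39,20],[46,0]]
[[1,13],[2,0],[7,13],[8,18],[11,16],[18,11],[28,0],[39,20],[46,0]]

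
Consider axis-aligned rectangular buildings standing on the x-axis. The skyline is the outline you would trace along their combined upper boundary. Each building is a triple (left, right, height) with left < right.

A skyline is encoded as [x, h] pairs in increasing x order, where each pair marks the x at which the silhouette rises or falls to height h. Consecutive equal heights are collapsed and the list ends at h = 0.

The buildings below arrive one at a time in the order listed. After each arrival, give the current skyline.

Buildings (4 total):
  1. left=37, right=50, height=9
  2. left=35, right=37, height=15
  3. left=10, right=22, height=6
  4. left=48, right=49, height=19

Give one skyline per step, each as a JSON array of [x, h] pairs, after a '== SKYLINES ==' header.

== SKYLINES ==
[[37,9],[50,0]]
[[35,15],[37,9],[50,0]]
[[10,6],[22,0],[35,15],[37,9],[50,0]]
[[10,6],[22,0],[35,15],[37,9],[48,19],[49,9],[50,0]]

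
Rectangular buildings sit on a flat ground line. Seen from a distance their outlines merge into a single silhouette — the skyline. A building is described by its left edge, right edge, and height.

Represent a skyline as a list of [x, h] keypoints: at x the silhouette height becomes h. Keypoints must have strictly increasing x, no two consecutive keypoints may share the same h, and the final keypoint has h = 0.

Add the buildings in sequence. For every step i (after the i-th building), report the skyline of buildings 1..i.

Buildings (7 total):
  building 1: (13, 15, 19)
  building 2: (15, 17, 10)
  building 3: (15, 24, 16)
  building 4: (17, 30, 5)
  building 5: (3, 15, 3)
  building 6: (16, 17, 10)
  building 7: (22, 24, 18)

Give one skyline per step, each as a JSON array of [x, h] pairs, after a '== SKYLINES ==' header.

== SKYLINES ==
[[13,19],[15,0]]
[[13,19],[15,10],[17,0]]
[[13,19],[15,16],[24,0]]
[[13,19],[15,16],[24,5],[30,0]]
[[3,3],[13,19],[15,16],[24,5],[30,0]]
[[3,3],[13,19],[15,16],[24,5],[30,0]]
[[3,3],[13,19],[15,16],[22,18],[24,5],[30,0]]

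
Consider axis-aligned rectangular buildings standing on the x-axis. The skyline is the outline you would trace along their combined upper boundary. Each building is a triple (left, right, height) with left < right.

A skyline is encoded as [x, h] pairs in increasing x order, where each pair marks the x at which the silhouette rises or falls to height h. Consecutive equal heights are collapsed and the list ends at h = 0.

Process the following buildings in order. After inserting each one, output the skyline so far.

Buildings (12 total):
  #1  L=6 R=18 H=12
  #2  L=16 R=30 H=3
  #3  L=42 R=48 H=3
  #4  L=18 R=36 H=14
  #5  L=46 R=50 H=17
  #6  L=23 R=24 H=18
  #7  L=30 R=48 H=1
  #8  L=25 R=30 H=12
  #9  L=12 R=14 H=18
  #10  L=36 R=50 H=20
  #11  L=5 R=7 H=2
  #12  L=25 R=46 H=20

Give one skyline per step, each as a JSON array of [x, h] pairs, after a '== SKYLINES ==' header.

== SKYLINES ==
[[6,12],[18,0]]
[[6,12],[18,3],[30,0]]
[[6,12],[18,3],[30,0],[42,3],[48,0]]
[[6,12],[18,14],[36,0],[42,3],[48,0]]
[[6,12],[18,14],[36,0],[42,3],[46,17],[50,0]]
[[6,12],[18,14],[23,18],[24,14],[36,0],[42,3],[46,17],[50,0]]
[[6,12],[18,14],[23,18],[24,14],[36,1],[42,3],[46,17],[50,0]]
[[6,12],[18,14],[23,18],[24,14],[36,1],[42,3],[46,17],[50,0]]
[[6,12],[12,18],[14,12],[18,14],[23,18],[24,14],[36,1],[42,3],[46,17],[50,0]]
[[6,12],[12,18],[14,12],[18,14],[23,18],[24,14],[36,20],[50,0]]
[[5,2],[6,12],[12,18],[14,12],[18,14],[23,18],[24,14],[36,20],[50,0]]
[[5,2],[6,12],[12,18],[14,12],[18,14],[23,18],[24,14],[25,20],[50,0]]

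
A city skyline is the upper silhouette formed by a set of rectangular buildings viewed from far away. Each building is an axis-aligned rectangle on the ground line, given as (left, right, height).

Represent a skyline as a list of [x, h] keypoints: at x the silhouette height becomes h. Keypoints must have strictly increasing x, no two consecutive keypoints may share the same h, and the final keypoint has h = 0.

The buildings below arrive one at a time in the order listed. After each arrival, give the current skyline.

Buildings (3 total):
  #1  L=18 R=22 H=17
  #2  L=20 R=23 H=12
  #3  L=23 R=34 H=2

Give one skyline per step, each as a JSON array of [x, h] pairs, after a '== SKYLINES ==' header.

== SKYLINES ==
[[18,17],[22,0]]
[[18,17],[22,12],[23,0]]
[[18,17],[22,12],[23,2],[34,0]]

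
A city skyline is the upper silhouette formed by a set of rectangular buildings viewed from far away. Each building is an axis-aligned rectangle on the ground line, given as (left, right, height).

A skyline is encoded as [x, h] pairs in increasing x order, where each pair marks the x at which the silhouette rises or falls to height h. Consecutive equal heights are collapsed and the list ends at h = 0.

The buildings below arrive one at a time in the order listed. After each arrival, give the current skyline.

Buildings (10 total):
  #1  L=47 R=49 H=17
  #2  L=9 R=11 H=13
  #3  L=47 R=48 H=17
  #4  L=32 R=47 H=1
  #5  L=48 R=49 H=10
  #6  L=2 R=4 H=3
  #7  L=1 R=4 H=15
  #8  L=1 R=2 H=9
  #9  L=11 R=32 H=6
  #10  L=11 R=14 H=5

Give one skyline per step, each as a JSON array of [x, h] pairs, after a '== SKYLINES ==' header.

== SKYLINES ==
[[47,17],[49,0]]
[[9,13],[11,0],[47,17],[49,0]]
[[9,13],[11,0],[47,17],[49,0]]
[[9,13],[11,0],[32,1],[47,17],[49,0]]
[[9,13],[11,0],[32,1],[47,17],[49,0]]
[[2,3],[4,0],[9,13],[11,0],[32,1],[47,17],[49,0]]
[[1,15],[4,0],[9,13],[11,0],[32,1],[47,17],[49,0]]
[[1,15],[4,0],[9,13],[11,0],[32,1],[47,17],[49,0]]
[[1,15],[4,0],[9,13],[11,6],[32,1],[47,17],[49,0]]
[[1,15],[4,0],[9,13],[11,6],[32,1],[47,17],[49,0]]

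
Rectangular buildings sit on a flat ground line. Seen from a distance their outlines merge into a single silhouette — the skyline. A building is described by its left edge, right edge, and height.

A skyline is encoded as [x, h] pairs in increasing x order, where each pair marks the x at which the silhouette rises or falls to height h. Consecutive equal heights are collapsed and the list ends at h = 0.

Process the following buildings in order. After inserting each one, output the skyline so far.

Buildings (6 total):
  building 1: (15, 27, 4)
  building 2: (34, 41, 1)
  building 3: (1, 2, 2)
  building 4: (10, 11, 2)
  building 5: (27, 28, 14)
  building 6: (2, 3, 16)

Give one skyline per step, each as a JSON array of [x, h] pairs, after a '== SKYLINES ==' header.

== SKYLINES ==
[[15,4],[27,0]]
[[15,4],[27,0],[34,1],[41,0]]
[[1,2],[2,0],[15,4],[27,0],[34,1],[41,0]]
[[1,2],[2,0],[10,2],[11,0],[15,4],[27,0],[34,1],[41,0]]
[[1,2],[2,0],[10,2],[11,0],[15,4],[27,14],[28,0],[34,1],[41,0]]
[[1,2],[2,16],[3,0],[10,2],[11,0],[15,4],[27,14],[28,0],[34,1],[41,0]]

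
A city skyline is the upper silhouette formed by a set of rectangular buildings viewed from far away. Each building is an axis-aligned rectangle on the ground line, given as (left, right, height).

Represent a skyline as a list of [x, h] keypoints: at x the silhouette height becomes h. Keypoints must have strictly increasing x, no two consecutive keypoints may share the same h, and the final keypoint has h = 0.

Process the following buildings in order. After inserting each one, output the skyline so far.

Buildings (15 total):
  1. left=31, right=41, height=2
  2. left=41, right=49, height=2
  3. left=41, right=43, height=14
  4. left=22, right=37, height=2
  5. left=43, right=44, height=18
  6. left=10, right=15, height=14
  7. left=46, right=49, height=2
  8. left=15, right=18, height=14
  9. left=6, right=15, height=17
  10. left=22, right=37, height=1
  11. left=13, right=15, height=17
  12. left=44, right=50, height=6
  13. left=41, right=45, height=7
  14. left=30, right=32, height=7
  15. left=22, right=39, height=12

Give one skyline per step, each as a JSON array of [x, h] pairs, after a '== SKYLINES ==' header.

== SKYLINES ==
[[31,2],[41,0]]
[[31,2],[49,0]]
[[31,2],[41,14],[43,2],[49,0]]
[[22,2],[41,14],[43,2],[49,0]]
[[22,2],[41,14],[43,18],[44,2],[49,0]]
[[10,14],[15,0],[22,2],[41,14],[43,18],[44,2],[49,0]]
[[10,14],[15,0],[22,2],[41,14],[43,18],[44,2],[49,0]]
[[10,14],[18,0],[22,2],[41,14],[43,18],[44,2],[49,0]]
[[6,17],[15,14],[18,0],[22,2],[41,14],[43,18],[44,2],[49,0]]
[[6,17],[15,14],[18,0],[22,2],[41,14],[43,18],[44,2],[49,0]]
[[6,17],[15,14],[18,0],[22,2],[41,14],[43,18],[44,2],[49,0]]
[[6,17],[15,14],[18,0],[22,2],[41,14],[43,18],[44,6],[50,0]]
[[6,17],[15,14],[18,0],[22,2],[41,14],[43,18],[44,7],[45,6],[50,0]]
[[6,17],[15,14],[18,0],[22,2],[30,7],[32,2],[41,14],[43,18],[44,7],[45,6],[50,0]]
[[6,17],[15,14],[18,0],[22,12],[39,2],[41,14],[43,18],[44,7],[45,6],[50,0]]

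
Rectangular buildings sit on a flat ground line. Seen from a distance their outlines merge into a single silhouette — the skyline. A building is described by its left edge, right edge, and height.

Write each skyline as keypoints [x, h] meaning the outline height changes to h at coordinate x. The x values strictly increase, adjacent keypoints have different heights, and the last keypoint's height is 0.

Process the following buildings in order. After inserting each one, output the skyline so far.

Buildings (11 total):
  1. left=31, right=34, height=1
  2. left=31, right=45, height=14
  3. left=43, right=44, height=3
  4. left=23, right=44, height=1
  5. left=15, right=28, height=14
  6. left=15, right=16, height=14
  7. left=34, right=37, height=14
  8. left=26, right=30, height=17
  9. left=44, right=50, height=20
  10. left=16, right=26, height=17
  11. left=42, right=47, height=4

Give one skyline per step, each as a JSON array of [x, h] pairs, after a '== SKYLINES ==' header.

== SKYLINES ==
[[31,1],[34,0]]
[[31,14],[45,0]]
[[31,14],[45,0]]
[[23,1],[31,14],[45,0]]
[[15,14],[28,1],[31,14],[45,0]]
[[15,14],[28,1],[31,14],[45,0]]
[[15,14],[28,1],[31,14],[45,0]]
[[15,14],[26,17],[30,1],[31,14],[45,0]]
[[15,14],[26,17],[30,1],[31,14],[44,20],[50,0]]
[[15,14],[16,17],[30,1],[31,14],[44,20],[50,0]]
[[15,14],[16,17],[30,1],[31,14],[44,20],[50,0]]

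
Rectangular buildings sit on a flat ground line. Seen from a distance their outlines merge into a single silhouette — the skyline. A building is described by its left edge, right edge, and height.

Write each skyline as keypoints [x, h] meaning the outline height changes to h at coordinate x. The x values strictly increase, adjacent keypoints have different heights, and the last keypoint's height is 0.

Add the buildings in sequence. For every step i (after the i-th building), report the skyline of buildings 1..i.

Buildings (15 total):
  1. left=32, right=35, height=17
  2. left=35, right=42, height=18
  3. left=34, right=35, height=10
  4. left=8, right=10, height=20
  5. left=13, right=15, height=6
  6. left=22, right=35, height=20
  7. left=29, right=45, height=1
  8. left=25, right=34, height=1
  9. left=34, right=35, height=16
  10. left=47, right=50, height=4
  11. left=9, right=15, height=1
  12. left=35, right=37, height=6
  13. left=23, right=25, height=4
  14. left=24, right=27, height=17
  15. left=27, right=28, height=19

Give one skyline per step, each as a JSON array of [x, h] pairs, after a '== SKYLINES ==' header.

== SKYLINES ==
[[32,17],[35,0]]
[[32,17],[35,18],[42,0]]
[[32,17],[35,18],[42,0]]
[[8,20],[10,0],[32,17],[35,18],[42,0]]
[[8,20],[10,0],[13,6],[15,0],[32,17],[35,18],[42,0]]
[[8,20],[10,0],[13,6],[15,0],[22,20],[35,18],[42,0]]
[[8,20],[10,0],[13,6],[15,0],[22,20],[35,18],[42,1],[45,0]]
[[8,20],[10,0],[13,6],[15,0],[22,20],[35,18],[42,1],[45,0]]
[[8,20],[10,0],[13,6],[15,0],[22,20],[35,18],[42,1],[45,0]]
[[8,20],[10,0],[13,6],[15,0],[22,20],[35,18],[42,1],[45,0],[47,4],[50,0]]
[[8,20],[10,1],[13,6],[15,0],[22,20],[35,18],[42,1],[45,0],[47,4],[50,0]]
[[8,20],[10,1],[13,6],[15,0],[22,20],[35,18],[42,1],[45,0],[47,4],[50,0]]
[[8,20],[10,1],[13,6],[15,0],[22,20],[35,18],[42,1],[45,0],[47,4],[50,0]]
[[8,20],[10,1],[13,6],[15,0],[22,20],[35,18],[42,1],[45,0],[47,4],[50,0]]
[[8,20],[10,1],[13,6],[15,0],[22,20],[35,18],[42,1],[45,0],[47,4],[50,0]]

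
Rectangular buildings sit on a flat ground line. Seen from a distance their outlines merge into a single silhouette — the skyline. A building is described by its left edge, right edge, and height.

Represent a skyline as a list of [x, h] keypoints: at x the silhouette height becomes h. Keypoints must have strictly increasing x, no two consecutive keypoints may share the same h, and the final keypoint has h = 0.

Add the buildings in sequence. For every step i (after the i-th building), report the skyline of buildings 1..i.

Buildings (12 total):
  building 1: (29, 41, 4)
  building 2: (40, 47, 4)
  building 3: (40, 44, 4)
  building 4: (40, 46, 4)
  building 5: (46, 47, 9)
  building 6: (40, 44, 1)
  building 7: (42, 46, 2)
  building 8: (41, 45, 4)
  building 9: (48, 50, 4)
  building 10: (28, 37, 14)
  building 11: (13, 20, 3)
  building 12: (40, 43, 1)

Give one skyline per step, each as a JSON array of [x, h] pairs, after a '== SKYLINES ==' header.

== SKYLINES ==
[[29,4],[41,0]]
[[29,4],[47,0]]
[[29,4],[47,0]]
[[29,4],[47,0]]
[[29,4],[46,9],[47,0]]
[[29,4],[46,9],[47,0]]
[[29,4],[46,9],[47,0]]
[[29,4],[46,9],[47,0]]
[[29,4],[46,9],[47,0],[48,4],[50,0]]
[[28,14],[37,4],[46,9],[47,0],[48,4],[50,0]]
[[13,3],[20,0],[28,14],[37,4],[46,9],[47,0],[48,4],[50,0]]
[[13,3],[20,0],[28,14],[37,4],[46,9],[47,0],[48,4],[50,0]]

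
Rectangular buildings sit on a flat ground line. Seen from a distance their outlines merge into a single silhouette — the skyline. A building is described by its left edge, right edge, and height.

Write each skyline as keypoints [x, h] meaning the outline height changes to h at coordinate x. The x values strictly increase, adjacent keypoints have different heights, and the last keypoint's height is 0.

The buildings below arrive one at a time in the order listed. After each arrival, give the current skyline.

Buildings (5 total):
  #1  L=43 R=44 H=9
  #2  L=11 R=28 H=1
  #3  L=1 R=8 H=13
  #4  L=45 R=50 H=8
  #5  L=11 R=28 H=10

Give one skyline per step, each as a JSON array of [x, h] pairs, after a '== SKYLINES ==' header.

== SKYLINES ==
[[43,9],[44,0]]
[[11,1],[28,0],[43,9],[44,0]]
[[1,13],[8,0],[11,1],[28,0],[43,9],[44,0]]
[[1,13],[8,0],[11,1],[28,0],[43,9],[44,0],[45,8],[50,0]]
[[1,13],[8,0],[11,10],[28,0],[43,9],[44,0],[45,8],[50,0]]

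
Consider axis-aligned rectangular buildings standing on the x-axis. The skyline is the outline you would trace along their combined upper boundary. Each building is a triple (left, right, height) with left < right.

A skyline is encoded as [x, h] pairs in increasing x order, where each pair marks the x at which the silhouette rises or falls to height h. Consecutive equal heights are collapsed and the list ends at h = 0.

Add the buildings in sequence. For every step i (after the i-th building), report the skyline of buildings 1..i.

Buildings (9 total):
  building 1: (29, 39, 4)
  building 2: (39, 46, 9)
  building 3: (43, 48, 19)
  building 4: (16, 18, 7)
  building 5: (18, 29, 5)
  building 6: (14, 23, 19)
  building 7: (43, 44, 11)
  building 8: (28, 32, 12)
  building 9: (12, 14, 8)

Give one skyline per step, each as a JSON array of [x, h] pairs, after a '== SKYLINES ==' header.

== SKYLINES ==
[[29,4],[39,0]]
[[29,4],[39,9],[46,0]]
[[29,4],[39,9],[43,19],[48,0]]
[[16,7],[18,0],[29,4],[39,9],[43,19],[48,0]]
[[16,7],[18,5],[29,4],[39,9],[43,19],[48,0]]
[[14,19],[23,5],[29,4],[39,9],[43,19],[48,0]]
[[14,19],[23,5],[29,4],[39,9],[43,19],[48,0]]
[[14,19],[23,5],[28,12],[32,4],[39,9],[43,19],[48,0]]
[[12,8],[14,19],[23,5],[28,12],[32,4],[39,9],[43,19],[48,0]]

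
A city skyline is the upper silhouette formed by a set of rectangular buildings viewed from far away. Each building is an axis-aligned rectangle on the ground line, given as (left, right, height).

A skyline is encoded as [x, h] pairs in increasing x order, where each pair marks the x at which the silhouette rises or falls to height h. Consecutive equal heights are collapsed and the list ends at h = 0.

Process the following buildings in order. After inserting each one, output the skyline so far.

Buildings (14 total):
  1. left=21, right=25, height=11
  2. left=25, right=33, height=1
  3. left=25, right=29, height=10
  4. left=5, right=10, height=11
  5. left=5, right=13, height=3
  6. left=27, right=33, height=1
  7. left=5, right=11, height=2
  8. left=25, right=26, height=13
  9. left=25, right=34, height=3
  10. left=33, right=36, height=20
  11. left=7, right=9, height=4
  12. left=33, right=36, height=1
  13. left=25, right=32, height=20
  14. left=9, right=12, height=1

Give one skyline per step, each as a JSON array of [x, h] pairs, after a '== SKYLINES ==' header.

== SKYLINES ==
[[21,11],[25,0]]
[[21,11],[25,1],[33,0]]
[[21,11],[25,10],[29,1],[33,0]]
[[5,11],[10,0],[21,11],[25,10],[29,1],[33,0]]
[[5,11],[10,3],[13,0],[21,11],[25,10],[29,1],[33,0]]
[[5,11],[10,3],[13,0],[21,11],[25,10],[29,1],[33,0]]
[[5,11],[10,3],[13,0],[21,11],[25,10],[29,1],[33,0]]
[[5,11],[10,3],[13,0],[21,11],[25,13],[26,10],[29,1],[33,0]]
[[5,11],[10,3],[13,0],[21,11],[25,13],[26,10],[29,3],[34,0]]
[[5,11],[10,3],[13,0],[21,11],[25,13],[26,10],[29,3],[33,20],[36,0]]
[[5,11],[10,3],[13,0],[21,11],[25,13],[26,10],[29,3],[33,20],[36,0]]
[[5,11],[10,3],[13,0],[21,11],[25,13],[26,10],[29,3],[33,20],[36,0]]
[[5,11],[10,3],[13,0],[21,11],[25,20],[32,3],[33,20],[36,0]]
[[5,11],[10,3],[13,0],[21,11],[25,20],[32,3],[33,20],[36,0]]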